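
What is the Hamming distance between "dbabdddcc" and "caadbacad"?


Comparing "dbabdddcc" and "caadbacad" position by position:
  Position 0: 'd' vs 'c' => differ
  Position 1: 'b' vs 'a' => differ
  Position 2: 'a' vs 'a' => same
  Position 3: 'b' vs 'd' => differ
  Position 4: 'd' vs 'b' => differ
  Position 5: 'd' vs 'a' => differ
  Position 6: 'd' vs 'c' => differ
  Position 7: 'c' vs 'a' => differ
  Position 8: 'c' vs 'd' => differ
Total differences (Hamming distance): 8

8


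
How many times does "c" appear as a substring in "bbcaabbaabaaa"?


Searching for "c" in "bbcaabbaabaaa"
Scanning each position:
  Position 0: "b" => no
  Position 1: "b" => no
  Position 2: "c" => MATCH
  Position 3: "a" => no
  Position 4: "a" => no
  Position 5: "b" => no
  Position 6: "b" => no
  Position 7: "a" => no
  Position 8: "a" => no
  Position 9: "b" => no
  Position 10: "a" => no
  Position 11: "a" => no
  Position 12: "a" => no
Total occurrences: 1

1


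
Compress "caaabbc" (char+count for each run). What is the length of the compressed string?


Input: caaabbc
Runs:
  'c' x 1 => "c1"
  'a' x 3 => "a3"
  'b' x 2 => "b2"
  'c' x 1 => "c1"
Compressed: "c1a3b2c1"
Compressed length: 8

8


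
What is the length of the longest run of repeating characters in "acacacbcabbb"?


Input: "acacacbcabbb"
Scanning for longest run:
  Position 1 ('c'): new char, reset run to 1
  Position 2 ('a'): new char, reset run to 1
  Position 3 ('c'): new char, reset run to 1
  Position 4 ('a'): new char, reset run to 1
  Position 5 ('c'): new char, reset run to 1
  Position 6 ('b'): new char, reset run to 1
  Position 7 ('c'): new char, reset run to 1
  Position 8 ('a'): new char, reset run to 1
  Position 9 ('b'): new char, reset run to 1
  Position 10 ('b'): continues run of 'b', length=2
  Position 11 ('b'): continues run of 'b', length=3
Longest run: 'b' with length 3

3


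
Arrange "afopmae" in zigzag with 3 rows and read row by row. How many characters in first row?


Zigzag "afopmae" into 3 rows:
Placing characters:
  'a' => row 0
  'f' => row 1
  'o' => row 2
  'p' => row 1
  'm' => row 0
  'a' => row 1
  'e' => row 2
Rows:
  Row 0: "am"
  Row 1: "fpa"
  Row 2: "oe"
First row length: 2

2


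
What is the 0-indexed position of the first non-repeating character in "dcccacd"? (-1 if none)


Input: dcccacd
Character frequencies:
  'a': 1
  'c': 4
  'd': 2
Scanning left to right for freq == 1:
  Position 0 ('d'): freq=2, skip
  Position 1 ('c'): freq=4, skip
  Position 2 ('c'): freq=4, skip
  Position 3 ('c'): freq=4, skip
  Position 4 ('a'): unique! => answer = 4

4


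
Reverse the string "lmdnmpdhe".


Input: lmdnmpdhe
Reading characters right to left:
  Position 8: 'e'
  Position 7: 'h'
  Position 6: 'd'
  Position 5: 'p'
  Position 4: 'm'
  Position 3: 'n'
  Position 2: 'd'
  Position 1: 'm'
  Position 0: 'l'
Reversed: ehdpmndml

ehdpmndml


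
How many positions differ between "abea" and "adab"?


Comparing "abea" and "adab" position by position:
  Position 0: 'a' vs 'a' => same
  Position 1: 'b' vs 'd' => DIFFER
  Position 2: 'e' vs 'a' => DIFFER
  Position 3: 'a' vs 'b' => DIFFER
Positions that differ: 3

3


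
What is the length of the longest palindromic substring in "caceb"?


Input: "caceb"
Checking substrings for palindromes:
  [0:3] "cac" (len 3) => palindrome
Longest palindromic substring: "cac" with length 3

3


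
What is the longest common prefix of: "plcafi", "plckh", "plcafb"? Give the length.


Words: plcafi, plckh, plcafb
  Position 0: all 'p' => match
  Position 1: all 'l' => match
  Position 2: all 'c' => match
  Position 3: ('a', 'k', 'a') => mismatch, stop
LCP = "plc" (length 3)

3


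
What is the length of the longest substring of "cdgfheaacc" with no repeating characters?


Input: "cdgfheaacc"
Sliding window (track last position of each char):
  Position 0 ('c'): window [0,0] length 1 -- new best
  Position 1 ('d'): window [0,1] length 2 -- new best
  Position 2 ('g'): window [0,2] length 3 -- new best
  Position 3 ('f'): window [0,3] length 4 -- new best
  Position 4 ('h'): window [0,4] length 5 -- new best
  Position 5 ('e'): window [0,5] length 6 -- new best
  Position 6 ('a'): window [0,6] length 7 -- new best
  Position 7 ('a'): repeat (last at 6), move window start to 7
  Position 7 ('a'): window [7,7] length 1
  Position 8 ('c'): window [7,8] length 2
  Position 9 ('c'): repeat (last at 8), move window start to 9
  Position 9 ('c'): window [9,9] length 1
Longest substring with no repeats: "cdgfhea" with length 7

7


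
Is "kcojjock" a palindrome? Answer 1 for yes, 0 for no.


Input: kcojjock
Reversed: kcojjock
  Compare pos 0 ('k') with pos 7 ('k'): match
  Compare pos 1 ('c') with pos 6 ('c'): match
  Compare pos 2 ('o') with pos 5 ('o'): match
  Compare pos 3 ('j') with pos 4 ('j'): match
Result: palindrome

1


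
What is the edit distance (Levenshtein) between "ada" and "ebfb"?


Computing edit distance: "ada" -> "ebfb"
DP table:
           e    b    f    b
      0    1    2    3    4
  a   1    1    2    3    4
  d   2    2    2    3    4
  a   3    3    3    3    4
Edit distance = dp[3][4] = 4

4


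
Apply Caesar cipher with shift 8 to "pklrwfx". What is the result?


Caesar cipher: shift "pklrwfx" by 8
  'p' (pos 15) + 8 = pos 23 = 'x'
  'k' (pos 10) + 8 = pos 18 = 's'
  'l' (pos 11) + 8 = pos 19 = 't'
  'r' (pos 17) + 8 = pos 25 = 'z'
  'w' (pos 22) + 8 = pos 4 = 'e'
  'f' (pos 5) + 8 = pos 13 = 'n'
  'x' (pos 23) + 8 = pos 5 = 'f'
Result: xstzenf

xstzenf


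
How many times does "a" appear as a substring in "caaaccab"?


Searching for "a" in "caaaccab"
Scanning each position:
  Position 0: "c" => no
  Position 1: "a" => MATCH
  Position 2: "a" => MATCH
  Position 3: "a" => MATCH
  Position 4: "c" => no
  Position 5: "c" => no
  Position 6: "a" => MATCH
  Position 7: "b" => no
Total occurrences: 4

4


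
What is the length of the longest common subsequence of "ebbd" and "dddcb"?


LCS of "ebbd" and "dddcb"
DP table:
           d    d    d    c    b
      0    0    0    0    0    0
  e   0    0    0    0    0    0
  b   0    0    0    0    0    1
  b   0    0    0    0    0    1
  d   0    1    1    1    1    1
LCS length = dp[4][5] = 1

1


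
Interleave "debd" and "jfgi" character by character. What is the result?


Interleaving "debd" and "jfgi":
  Position 0: 'd' from first, 'j' from second => "dj"
  Position 1: 'e' from first, 'f' from second => "ef"
  Position 2: 'b' from first, 'g' from second => "bg"
  Position 3: 'd' from first, 'i' from second => "di"
Result: djefbgdi

djefbgdi


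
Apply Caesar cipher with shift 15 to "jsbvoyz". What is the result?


Caesar cipher: shift "jsbvoyz" by 15
  'j' (pos 9) + 15 = pos 24 = 'y'
  's' (pos 18) + 15 = pos 7 = 'h'
  'b' (pos 1) + 15 = pos 16 = 'q'
  'v' (pos 21) + 15 = pos 10 = 'k'
  'o' (pos 14) + 15 = pos 3 = 'd'
  'y' (pos 24) + 15 = pos 13 = 'n'
  'z' (pos 25) + 15 = pos 14 = 'o'
Result: yhqkdno

yhqkdno


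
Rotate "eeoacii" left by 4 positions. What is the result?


Input: "eeoacii", rotate left by 4
First 4 characters: "eeoa"
Remaining characters: "cii"
Concatenate remaining + first: "cii" + "eeoa" = "ciieeoa"

ciieeoa


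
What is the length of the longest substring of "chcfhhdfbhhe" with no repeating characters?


Input: "chcfhhdfbhhe"
Sliding window (track last position of each char):
  Position 0 ('c'): window [0,0] length 1 -- new best
  Position 1 ('h'): window [0,1] length 2 -- new best
  Position 2 ('c'): repeat (last at 0), move window start to 1
  Position 2 ('c'): window [1,2] length 2
  Position 3 ('f'): window [1,3] length 3 -- new best
  Position 4 ('h'): repeat (last at 1), move window start to 2
  Position 4 ('h'): window [2,4] length 3
  Position 5 ('h'): repeat (last at 4), move window start to 5
  Position 5 ('h'): window [5,5] length 1
  Position 6 ('d'): window [5,6] length 2
  Position 7 ('f'): window [5,7] length 3
  Position 8 ('b'): window [5,8] length 4 -- new best
  Position 9 ('h'): repeat (last at 5), move window start to 6
  Position 9 ('h'): window [6,9] length 4
  Position 10 ('h'): repeat (last at 9), move window start to 10
  Position 10 ('h'): window [10,10] length 1
  Position 11 ('e'): window [10,11] length 2
Longest substring with no repeats: "hdfb" with length 4

4


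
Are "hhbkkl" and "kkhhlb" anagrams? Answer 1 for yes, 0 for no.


Strings: "hhbkkl", "kkhhlb"
Sorted first:  bhhkkl
Sorted second: bhhkkl
Sorted forms match => anagrams

1


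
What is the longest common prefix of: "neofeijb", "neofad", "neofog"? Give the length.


Words: neofeijb, neofad, neofog
  Position 0: all 'n' => match
  Position 1: all 'e' => match
  Position 2: all 'o' => match
  Position 3: all 'f' => match
  Position 4: ('e', 'a', 'o') => mismatch, stop
LCP = "neof" (length 4)

4


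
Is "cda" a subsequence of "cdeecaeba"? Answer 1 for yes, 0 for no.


Check if "cda" is a subsequence of "cdeecaeba"
Greedy scan:
  Position 0 ('c'): matches sub[0] = 'c'
  Position 1 ('d'): matches sub[1] = 'd'
  Position 2 ('e'): no match needed
  Position 3 ('e'): no match needed
  Position 4 ('c'): no match needed
  Position 5 ('a'): matches sub[2] = 'a'
  Position 6 ('e'): no match needed
  Position 7 ('b'): no match needed
  Position 8 ('a'): no match needed
All 3 characters matched => is a subsequence

1


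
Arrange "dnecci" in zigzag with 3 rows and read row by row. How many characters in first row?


Zigzag "dnecci" into 3 rows:
Placing characters:
  'd' => row 0
  'n' => row 1
  'e' => row 2
  'c' => row 1
  'c' => row 0
  'i' => row 1
Rows:
  Row 0: "dc"
  Row 1: "nci"
  Row 2: "e"
First row length: 2

2


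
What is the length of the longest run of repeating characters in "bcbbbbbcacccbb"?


Input: "bcbbbbbcacccbb"
Scanning for longest run:
  Position 1 ('c'): new char, reset run to 1
  Position 2 ('b'): new char, reset run to 1
  Position 3 ('b'): continues run of 'b', length=2
  Position 4 ('b'): continues run of 'b', length=3
  Position 5 ('b'): continues run of 'b', length=4
  Position 6 ('b'): continues run of 'b', length=5
  Position 7 ('c'): new char, reset run to 1
  Position 8 ('a'): new char, reset run to 1
  Position 9 ('c'): new char, reset run to 1
  Position 10 ('c'): continues run of 'c', length=2
  Position 11 ('c'): continues run of 'c', length=3
  Position 12 ('b'): new char, reset run to 1
  Position 13 ('b'): continues run of 'b', length=2
Longest run: 'b' with length 5

5


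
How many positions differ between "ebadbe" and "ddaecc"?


Comparing "ebadbe" and "ddaecc" position by position:
  Position 0: 'e' vs 'd' => DIFFER
  Position 1: 'b' vs 'd' => DIFFER
  Position 2: 'a' vs 'a' => same
  Position 3: 'd' vs 'e' => DIFFER
  Position 4: 'b' vs 'c' => DIFFER
  Position 5: 'e' vs 'c' => DIFFER
Positions that differ: 5

5


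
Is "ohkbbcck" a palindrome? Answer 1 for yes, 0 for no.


Input: ohkbbcck
Reversed: kccbbkho
  Compare pos 0 ('o') with pos 7 ('k'): MISMATCH
  Compare pos 1 ('h') with pos 6 ('c'): MISMATCH
  Compare pos 2 ('k') with pos 5 ('c'): MISMATCH
  Compare pos 3 ('b') with pos 4 ('b'): match
Result: not a palindrome

0


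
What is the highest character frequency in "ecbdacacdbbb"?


Input: ecbdacacdbbb
Character counts:
  'a': 2
  'b': 4
  'c': 3
  'd': 2
  'e': 1
Maximum frequency: 4

4


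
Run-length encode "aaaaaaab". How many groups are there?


Input: aaaaaaab
Scanning for consecutive runs:
  Group 1: 'a' x 7 (positions 0-6)
  Group 2: 'b' x 1 (positions 7-7)
Total groups: 2

2


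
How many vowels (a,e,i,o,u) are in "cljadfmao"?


Input: cljadfmao
Checking each character:
  'c' at position 0: consonant
  'l' at position 1: consonant
  'j' at position 2: consonant
  'a' at position 3: vowel (running total: 1)
  'd' at position 4: consonant
  'f' at position 5: consonant
  'm' at position 6: consonant
  'a' at position 7: vowel (running total: 2)
  'o' at position 8: vowel (running total: 3)
Total vowels: 3

3


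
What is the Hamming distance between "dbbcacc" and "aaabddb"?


Comparing "dbbcacc" and "aaabddb" position by position:
  Position 0: 'd' vs 'a' => differ
  Position 1: 'b' vs 'a' => differ
  Position 2: 'b' vs 'a' => differ
  Position 3: 'c' vs 'b' => differ
  Position 4: 'a' vs 'd' => differ
  Position 5: 'c' vs 'd' => differ
  Position 6: 'c' vs 'b' => differ
Total differences (Hamming distance): 7

7


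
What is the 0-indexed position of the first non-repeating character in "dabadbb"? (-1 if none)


Input: dabadbb
Character frequencies:
  'a': 2
  'b': 3
  'd': 2
Scanning left to right for freq == 1:
  Position 0 ('d'): freq=2, skip
  Position 1 ('a'): freq=2, skip
  Position 2 ('b'): freq=3, skip
  Position 3 ('a'): freq=2, skip
  Position 4 ('d'): freq=2, skip
  Position 5 ('b'): freq=3, skip
  Position 6 ('b'): freq=3, skip
  No unique character found => answer = -1

-1


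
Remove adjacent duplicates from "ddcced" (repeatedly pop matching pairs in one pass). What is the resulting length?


Input: ddcced
Stack-based adjacent duplicate removal:
  Read 'd': push. Stack: d
  Read 'd': matches stack top 'd' => pop. Stack: (empty)
  Read 'c': push. Stack: c
  Read 'c': matches stack top 'c' => pop. Stack: (empty)
  Read 'e': push. Stack: e
  Read 'd': push. Stack: ed
Final stack: "ed" (length 2)

2


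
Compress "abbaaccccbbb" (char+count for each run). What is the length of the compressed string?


Input: abbaaccccbbb
Runs:
  'a' x 1 => "a1"
  'b' x 2 => "b2"
  'a' x 2 => "a2"
  'c' x 4 => "c4"
  'b' x 3 => "b3"
Compressed: "a1b2a2c4b3"
Compressed length: 10

10


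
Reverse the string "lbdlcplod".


Input: lbdlcplod
Reading characters right to left:
  Position 8: 'd'
  Position 7: 'o'
  Position 6: 'l'
  Position 5: 'p'
  Position 4: 'c'
  Position 3: 'l'
  Position 2: 'd'
  Position 1: 'b'
  Position 0: 'l'
Reversed: dolpcldbl

dolpcldbl


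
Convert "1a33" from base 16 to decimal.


Input: "1a33" in base 16
Positional expansion:
  Digit '1' (value 1) x 16^3 = 4096
  Digit 'a' (value 10) x 16^2 = 2560
  Digit '3' (value 3) x 16^1 = 48
  Digit '3' (value 3) x 16^0 = 3
Sum = 6707

6707


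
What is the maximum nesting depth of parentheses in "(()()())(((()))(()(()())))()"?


Input: "(()()())(((()))(()(()())))()"
Tracking depth:
  Position 0 '(': depth becomes 1
  Position 1 '(': depth becomes 2
  Position 2 ')': depth becomes 1
  Position 3 '(': depth becomes 2
  Position 4 ')': depth becomes 1
  Position 5 '(': depth becomes 2
  Position 6 ')': depth becomes 1
  Position 7 ')': depth becomes 0
  Position 8 '(': depth becomes 1
  Position 9 '(': depth becomes 2
  Position 10 '(': depth becomes 3
  Position 11 '(': depth becomes 4
  Position 12 ')': depth becomes 3
  Position 13 ')': depth becomes 2
  Position 14 ')': depth becomes 1
  Position 15 '(': depth becomes 2
  Position 16 '(': depth becomes 3
  Position 17 ')': depth becomes 2
  Position 18 '(': depth becomes 3
  Position 19 '(': depth becomes 4
  Position 20 ')': depth becomes 3
  Position 21 '(': depth becomes 4
  Position 22 ')': depth becomes 3
  Position 23 ')': depth becomes 2
  Position 24 ')': depth becomes 1
  Position 25 ')': depth becomes 0
  Position 26 '(': depth becomes 1
  Position 27 ')': depth becomes 0
Maximum depth reached: 4

4


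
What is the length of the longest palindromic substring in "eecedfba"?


Input: "eecedfba"
Checking substrings for palindromes:
  [1:4] "ece" (len 3) => palindrome
  [0:2] "ee" (len 2) => palindrome
Longest palindromic substring: "ece" with length 3

3


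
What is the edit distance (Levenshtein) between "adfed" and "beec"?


Computing edit distance: "adfed" -> "beec"
DP table:
           b    e    e    c
      0    1    2    3    4
  a   1    1    2    3    4
  d   2    2    2    3    4
  f   3    3    3    3    4
  e   4    4    3    3    4
  d   5    5    4    4    4
Edit distance = dp[5][4] = 4

4


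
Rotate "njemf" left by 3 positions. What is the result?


Input: "njemf", rotate left by 3
First 3 characters: "nje"
Remaining characters: "mf"
Concatenate remaining + first: "mf" + "nje" = "mfnje"

mfnje


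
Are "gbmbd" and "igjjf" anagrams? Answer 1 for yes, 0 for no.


Strings: "gbmbd", "igjjf"
Sorted first:  bbdgm
Sorted second: fgijj
Differ at position 0: 'b' vs 'f' => not anagrams

0


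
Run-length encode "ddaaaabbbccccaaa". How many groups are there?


Input: ddaaaabbbccccaaa
Scanning for consecutive runs:
  Group 1: 'd' x 2 (positions 0-1)
  Group 2: 'a' x 4 (positions 2-5)
  Group 3: 'b' x 3 (positions 6-8)
  Group 4: 'c' x 4 (positions 9-12)
  Group 5: 'a' x 3 (positions 13-15)
Total groups: 5

5


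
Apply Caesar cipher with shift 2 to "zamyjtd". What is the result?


Caesar cipher: shift "zamyjtd" by 2
  'z' (pos 25) + 2 = pos 1 = 'b'
  'a' (pos 0) + 2 = pos 2 = 'c'
  'm' (pos 12) + 2 = pos 14 = 'o'
  'y' (pos 24) + 2 = pos 0 = 'a'
  'j' (pos 9) + 2 = pos 11 = 'l'
  't' (pos 19) + 2 = pos 21 = 'v'
  'd' (pos 3) + 2 = pos 5 = 'f'
Result: bcoalvf

bcoalvf


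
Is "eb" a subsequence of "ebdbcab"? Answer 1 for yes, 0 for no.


Check if "eb" is a subsequence of "ebdbcab"
Greedy scan:
  Position 0 ('e'): matches sub[0] = 'e'
  Position 1 ('b'): matches sub[1] = 'b'
  Position 2 ('d'): no match needed
  Position 3 ('b'): no match needed
  Position 4 ('c'): no match needed
  Position 5 ('a'): no match needed
  Position 6 ('b'): no match needed
All 2 characters matched => is a subsequence

1


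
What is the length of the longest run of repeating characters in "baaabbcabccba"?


Input: "baaabbcabccba"
Scanning for longest run:
  Position 1 ('a'): new char, reset run to 1
  Position 2 ('a'): continues run of 'a', length=2
  Position 3 ('a'): continues run of 'a', length=3
  Position 4 ('b'): new char, reset run to 1
  Position 5 ('b'): continues run of 'b', length=2
  Position 6 ('c'): new char, reset run to 1
  Position 7 ('a'): new char, reset run to 1
  Position 8 ('b'): new char, reset run to 1
  Position 9 ('c'): new char, reset run to 1
  Position 10 ('c'): continues run of 'c', length=2
  Position 11 ('b'): new char, reset run to 1
  Position 12 ('a'): new char, reset run to 1
Longest run: 'a' with length 3

3


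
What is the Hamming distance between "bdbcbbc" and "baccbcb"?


Comparing "bdbcbbc" and "baccbcb" position by position:
  Position 0: 'b' vs 'b' => same
  Position 1: 'd' vs 'a' => differ
  Position 2: 'b' vs 'c' => differ
  Position 3: 'c' vs 'c' => same
  Position 4: 'b' vs 'b' => same
  Position 5: 'b' vs 'c' => differ
  Position 6: 'c' vs 'b' => differ
Total differences (Hamming distance): 4

4


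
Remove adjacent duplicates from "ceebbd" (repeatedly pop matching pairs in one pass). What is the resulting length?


Input: ceebbd
Stack-based adjacent duplicate removal:
  Read 'c': push. Stack: c
  Read 'e': push. Stack: ce
  Read 'e': matches stack top 'e' => pop. Stack: c
  Read 'b': push. Stack: cb
  Read 'b': matches stack top 'b' => pop. Stack: c
  Read 'd': push. Stack: cd
Final stack: "cd" (length 2)

2


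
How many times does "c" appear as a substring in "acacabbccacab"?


Searching for "c" in "acacabbccacab"
Scanning each position:
  Position 0: "a" => no
  Position 1: "c" => MATCH
  Position 2: "a" => no
  Position 3: "c" => MATCH
  Position 4: "a" => no
  Position 5: "b" => no
  Position 6: "b" => no
  Position 7: "c" => MATCH
  Position 8: "c" => MATCH
  Position 9: "a" => no
  Position 10: "c" => MATCH
  Position 11: "a" => no
  Position 12: "b" => no
Total occurrences: 5

5


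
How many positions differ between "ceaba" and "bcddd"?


Comparing "ceaba" and "bcddd" position by position:
  Position 0: 'c' vs 'b' => DIFFER
  Position 1: 'e' vs 'c' => DIFFER
  Position 2: 'a' vs 'd' => DIFFER
  Position 3: 'b' vs 'd' => DIFFER
  Position 4: 'a' vs 'd' => DIFFER
Positions that differ: 5

5


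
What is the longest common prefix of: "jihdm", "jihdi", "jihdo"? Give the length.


Words: jihdm, jihdi, jihdo
  Position 0: all 'j' => match
  Position 1: all 'i' => match
  Position 2: all 'h' => match
  Position 3: all 'd' => match
  Position 4: ('m', 'i', 'o') => mismatch, stop
LCP = "jihd" (length 4)

4


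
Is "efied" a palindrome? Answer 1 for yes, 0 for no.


Input: efied
Reversed: deife
  Compare pos 0 ('e') with pos 4 ('d'): MISMATCH
  Compare pos 1 ('f') with pos 3 ('e'): MISMATCH
Result: not a palindrome

0


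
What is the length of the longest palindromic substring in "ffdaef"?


Input: "ffdaef"
Checking substrings for palindromes:
  [0:2] "ff" (len 2) => palindrome
Longest palindromic substring: "ff" with length 2

2


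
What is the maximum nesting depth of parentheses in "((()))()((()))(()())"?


Input: "((()))()((()))(()())"
Tracking depth:
  Position 0 '(': depth becomes 1
  Position 1 '(': depth becomes 2
  Position 2 '(': depth becomes 3
  Position 3 ')': depth becomes 2
  Position 4 ')': depth becomes 1
  Position 5 ')': depth becomes 0
  Position 6 '(': depth becomes 1
  Position 7 ')': depth becomes 0
  Position 8 '(': depth becomes 1
  Position 9 '(': depth becomes 2
  Position 10 '(': depth becomes 3
  Position 11 ')': depth becomes 2
  Position 12 ')': depth becomes 1
  Position 13 ')': depth becomes 0
  Position 14 '(': depth becomes 1
  Position 15 '(': depth becomes 2
  Position 16 ')': depth becomes 1
  Position 17 '(': depth becomes 2
  Position 18 ')': depth becomes 1
  Position 19 ')': depth becomes 0
Maximum depth reached: 3

3


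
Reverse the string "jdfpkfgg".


Input: jdfpkfgg
Reading characters right to left:
  Position 7: 'g'
  Position 6: 'g'
  Position 5: 'f'
  Position 4: 'k'
  Position 3: 'p'
  Position 2: 'f'
  Position 1: 'd'
  Position 0: 'j'
Reversed: ggfkpfdj

ggfkpfdj


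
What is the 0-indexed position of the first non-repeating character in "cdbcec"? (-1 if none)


Input: cdbcec
Character frequencies:
  'b': 1
  'c': 3
  'd': 1
  'e': 1
Scanning left to right for freq == 1:
  Position 0 ('c'): freq=3, skip
  Position 1 ('d'): unique! => answer = 1

1


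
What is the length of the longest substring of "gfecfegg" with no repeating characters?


Input: "gfecfegg"
Sliding window (track last position of each char):
  Position 0 ('g'): window [0,0] length 1 -- new best
  Position 1 ('f'): window [0,1] length 2 -- new best
  Position 2 ('e'): window [0,2] length 3 -- new best
  Position 3 ('c'): window [0,3] length 4 -- new best
  Position 4 ('f'): repeat (last at 1), move window start to 2
  Position 4 ('f'): window [2,4] length 3
  Position 5 ('e'): repeat (last at 2), move window start to 3
  Position 5 ('e'): window [3,5] length 3
  Position 6 ('g'): window [3,6] length 4
  Position 7 ('g'): repeat (last at 6), move window start to 7
  Position 7 ('g'): window [7,7] length 1
Longest substring with no repeats: "gfec" with length 4

4


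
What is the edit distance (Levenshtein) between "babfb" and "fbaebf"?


Computing edit distance: "babfb" -> "fbaebf"
DP table:
           f    b    a    e    b    f
      0    1    2    3    4    5    6
  b   1    1    1    2    3    4    5
  a   2    2    2    1    2    3    4
  b   3    3    2    2    2    2    3
  f   4    3    3    3    3    3    2
  b   5    4    3    4    4    3    3
Edit distance = dp[5][6] = 3

3


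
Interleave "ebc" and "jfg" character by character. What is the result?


Interleaving "ebc" and "jfg":
  Position 0: 'e' from first, 'j' from second => "ej"
  Position 1: 'b' from first, 'f' from second => "bf"
  Position 2: 'c' from first, 'g' from second => "cg"
Result: ejbfcg

ejbfcg


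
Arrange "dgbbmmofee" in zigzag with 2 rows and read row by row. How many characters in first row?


Zigzag "dgbbmmofee" into 2 rows:
Placing characters:
  'd' => row 0
  'g' => row 1
  'b' => row 0
  'b' => row 1
  'm' => row 0
  'm' => row 1
  'o' => row 0
  'f' => row 1
  'e' => row 0
  'e' => row 1
Rows:
  Row 0: "dbmoe"
  Row 1: "gbmfe"
First row length: 5

5


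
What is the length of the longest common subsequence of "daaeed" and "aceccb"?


LCS of "daaeed" and "aceccb"
DP table:
           a    c    e    c    c    b
      0    0    0    0    0    0    0
  d   0    0    0    0    0    0    0
  a   0    1    1    1    1    1    1
  a   0    1    1    1    1    1    1
  e   0    1    1    2    2    2    2
  e   0    1    1    2    2    2    2
  d   0    1    1    2    2    2    2
LCS length = dp[6][6] = 2

2


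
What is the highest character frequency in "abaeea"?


Input: abaeea
Character counts:
  'a': 3
  'b': 1
  'e': 2
Maximum frequency: 3

3


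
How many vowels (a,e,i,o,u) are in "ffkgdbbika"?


Input: ffkgdbbika
Checking each character:
  'f' at position 0: consonant
  'f' at position 1: consonant
  'k' at position 2: consonant
  'g' at position 3: consonant
  'd' at position 4: consonant
  'b' at position 5: consonant
  'b' at position 6: consonant
  'i' at position 7: vowel (running total: 1)
  'k' at position 8: consonant
  'a' at position 9: vowel (running total: 2)
Total vowels: 2

2


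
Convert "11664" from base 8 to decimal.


Input: "11664" in base 8
Positional expansion:
  Digit '1' (value 1) x 8^4 = 4096
  Digit '1' (value 1) x 8^3 = 512
  Digit '6' (value 6) x 8^2 = 384
  Digit '6' (value 6) x 8^1 = 48
  Digit '4' (value 4) x 8^0 = 4
Sum = 5044

5044


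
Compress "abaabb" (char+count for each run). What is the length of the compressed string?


Input: abaabb
Runs:
  'a' x 1 => "a1"
  'b' x 1 => "b1"
  'a' x 2 => "a2"
  'b' x 2 => "b2"
Compressed: "a1b1a2b2"
Compressed length: 8

8


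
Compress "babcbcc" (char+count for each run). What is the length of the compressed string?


Input: babcbcc
Runs:
  'b' x 1 => "b1"
  'a' x 1 => "a1"
  'b' x 1 => "b1"
  'c' x 1 => "c1"
  'b' x 1 => "b1"
  'c' x 2 => "c2"
Compressed: "b1a1b1c1b1c2"
Compressed length: 12

12


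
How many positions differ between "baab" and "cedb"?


Comparing "baab" and "cedb" position by position:
  Position 0: 'b' vs 'c' => DIFFER
  Position 1: 'a' vs 'e' => DIFFER
  Position 2: 'a' vs 'd' => DIFFER
  Position 3: 'b' vs 'b' => same
Positions that differ: 3

3


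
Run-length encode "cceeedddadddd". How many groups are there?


Input: cceeedddadddd
Scanning for consecutive runs:
  Group 1: 'c' x 2 (positions 0-1)
  Group 2: 'e' x 3 (positions 2-4)
  Group 3: 'd' x 3 (positions 5-7)
  Group 4: 'a' x 1 (positions 8-8)
  Group 5: 'd' x 4 (positions 9-12)
Total groups: 5

5


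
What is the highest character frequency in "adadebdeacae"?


Input: adadebdeacae
Character counts:
  'a': 4
  'b': 1
  'c': 1
  'd': 3
  'e': 3
Maximum frequency: 4

4


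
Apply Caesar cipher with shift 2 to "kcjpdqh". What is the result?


Caesar cipher: shift "kcjpdqh" by 2
  'k' (pos 10) + 2 = pos 12 = 'm'
  'c' (pos 2) + 2 = pos 4 = 'e'
  'j' (pos 9) + 2 = pos 11 = 'l'
  'p' (pos 15) + 2 = pos 17 = 'r'
  'd' (pos 3) + 2 = pos 5 = 'f'
  'q' (pos 16) + 2 = pos 18 = 's'
  'h' (pos 7) + 2 = pos 9 = 'j'
Result: melrfsj

melrfsj


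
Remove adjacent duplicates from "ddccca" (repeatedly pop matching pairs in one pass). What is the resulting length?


Input: ddccca
Stack-based adjacent duplicate removal:
  Read 'd': push. Stack: d
  Read 'd': matches stack top 'd' => pop. Stack: (empty)
  Read 'c': push. Stack: c
  Read 'c': matches stack top 'c' => pop. Stack: (empty)
  Read 'c': push. Stack: c
  Read 'a': push. Stack: ca
Final stack: "ca" (length 2)

2


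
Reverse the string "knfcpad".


Input: knfcpad
Reading characters right to left:
  Position 6: 'd'
  Position 5: 'a'
  Position 4: 'p'
  Position 3: 'c'
  Position 2: 'f'
  Position 1: 'n'
  Position 0: 'k'
Reversed: dapcfnk

dapcfnk


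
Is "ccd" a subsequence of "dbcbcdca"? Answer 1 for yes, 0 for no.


Check if "ccd" is a subsequence of "dbcbcdca"
Greedy scan:
  Position 0 ('d'): no match needed
  Position 1 ('b'): no match needed
  Position 2 ('c'): matches sub[0] = 'c'
  Position 3 ('b'): no match needed
  Position 4 ('c'): matches sub[1] = 'c'
  Position 5 ('d'): matches sub[2] = 'd'
  Position 6 ('c'): no match needed
  Position 7 ('a'): no match needed
All 3 characters matched => is a subsequence

1


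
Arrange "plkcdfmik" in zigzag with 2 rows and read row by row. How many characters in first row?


Zigzag "plkcdfmik" into 2 rows:
Placing characters:
  'p' => row 0
  'l' => row 1
  'k' => row 0
  'c' => row 1
  'd' => row 0
  'f' => row 1
  'm' => row 0
  'i' => row 1
  'k' => row 0
Rows:
  Row 0: "pkdmk"
  Row 1: "lcfi"
First row length: 5

5


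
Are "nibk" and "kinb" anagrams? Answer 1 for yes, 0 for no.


Strings: "nibk", "kinb"
Sorted first:  bikn
Sorted second: bikn
Sorted forms match => anagrams

1


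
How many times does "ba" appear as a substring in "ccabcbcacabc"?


Searching for "ba" in "ccabcbcacabc"
Scanning each position:
  Position 0: "cc" => no
  Position 1: "ca" => no
  Position 2: "ab" => no
  Position 3: "bc" => no
  Position 4: "cb" => no
  Position 5: "bc" => no
  Position 6: "ca" => no
  Position 7: "ac" => no
  Position 8: "ca" => no
  Position 9: "ab" => no
  Position 10: "bc" => no
Total occurrences: 0

0


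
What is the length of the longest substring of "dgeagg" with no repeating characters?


Input: "dgeagg"
Sliding window (track last position of each char):
  Position 0 ('d'): window [0,0] length 1 -- new best
  Position 1 ('g'): window [0,1] length 2 -- new best
  Position 2 ('e'): window [0,2] length 3 -- new best
  Position 3 ('a'): window [0,3] length 4 -- new best
  Position 4 ('g'): repeat (last at 1), move window start to 2
  Position 4 ('g'): window [2,4] length 3
  Position 5 ('g'): repeat (last at 4), move window start to 5
  Position 5 ('g'): window [5,5] length 1
Longest substring with no repeats: "dgea" with length 4

4


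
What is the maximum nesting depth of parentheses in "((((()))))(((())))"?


Input: "((((()))))(((())))"
Tracking depth:
  Position 0 '(': depth becomes 1
  Position 1 '(': depth becomes 2
  Position 2 '(': depth becomes 3
  Position 3 '(': depth becomes 4
  Position 4 '(': depth becomes 5
  Position 5 ')': depth becomes 4
  Position 6 ')': depth becomes 3
  Position 7 ')': depth becomes 2
  Position 8 ')': depth becomes 1
  Position 9 ')': depth becomes 0
  Position 10 '(': depth becomes 1
  Position 11 '(': depth becomes 2
  Position 12 '(': depth becomes 3
  Position 13 '(': depth becomes 4
  Position 14 ')': depth becomes 3
  Position 15 ')': depth becomes 2
  Position 16 ')': depth becomes 1
  Position 17 ')': depth becomes 0
Maximum depth reached: 5

5


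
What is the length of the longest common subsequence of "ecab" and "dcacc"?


LCS of "ecab" and "dcacc"
DP table:
           d    c    a    c    c
      0    0    0    0    0    0
  e   0    0    0    0    0    0
  c   0    0    1    1    1    1
  a   0    0    1    2    2    2
  b   0    0    1    2    2    2
LCS length = dp[4][5] = 2

2


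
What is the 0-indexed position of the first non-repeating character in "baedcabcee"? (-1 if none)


Input: baedcabcee
Character frequencies:
  'a': 2
  'b': 2
  'c': 2
  'd': 1
  'e': 3
Scanning left to right for freq == 1:
  Position 0 ('b'): freq=2, skip
  Position 1 ('a'): freq=2, skip
  Position 2 ('e'): freq=3, skip
  Position 3 ('d'): unique! => answer = 3

3


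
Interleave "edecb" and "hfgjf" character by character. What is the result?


Interleaving "edecb" and "hfgjf":
  Position 0: 'e' from first, 'h' from second => "eh"
  Position 1: 'd' from first, 'f' from second => "df"
  Position 2: 'e' from first, 'g' from second => "eg"
  Position 3: 'c' from first, 'j' from second => "cj"
  Position 4: 'b' from first, 'f' from second => "bf"
Result: ehdfegcjbf

ehdfegcjbf


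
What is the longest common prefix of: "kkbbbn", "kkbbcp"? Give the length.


Words: kkbbbn, kkbbcp
  Position 0: all 'k' => match
  Position 1: all 'k' => match
  Position 2: all 'b' => match
  Position 3: all 'b' => match
  Position 4: ('b', 'c') => mismatch, stop
LCP = "kkbb" (length 4)

4


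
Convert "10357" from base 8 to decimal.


Input: "10357" in base 8
Positional expansion:
  Digit '1' (value 1) x 8^4 = 4096
  Digit '0' (value 0) x 8^3 = 0
  Digit '3' (value 3) x 8^2 = 192
  Digit '5' (value 5) x 8^1 = 40
  Digit '7' (value 7) x 8^0 = 7
Sum = 4335

4335


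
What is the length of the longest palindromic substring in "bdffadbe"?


Input: "bdffadbe"
Checking substrings for palindromes:
  [2:4] "ff" (len 2) => palindrome
Longest palindromic substring: "ff" with length 2

2


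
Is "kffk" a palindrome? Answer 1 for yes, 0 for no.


Input: kffk
Reversed: kffk
  Compare pos 0 ('k') with pos 3 ('k'): match
  Compare pos 1 ('f') with pos 2 ('f'): match
Result: palindrome

1


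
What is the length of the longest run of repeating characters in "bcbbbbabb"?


Input: "bcbbbbabb"
Scanning for longest run:
  Position 1 ('c'): new char, reset run to 1
  Position 2 ('b'): new char, reset run to 1
  Position 3 ('b'): continues run of 'b', length=2
  Position 4 ('b'): continues run of 'b', length=3
  Position 5 ('b'): continues run of 'b', length=4
  Position 6 ('a'): new char, reset run to 1
  Position 7 ('b'): new char, reset run to 1
  Position 8 ('b'): continues run of 'b', length=2
Longest run: 'b' with length 4

4


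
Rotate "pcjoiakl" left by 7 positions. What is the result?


Input: "pcjoiakl", rotate left by 7
First 7 characters: "pcjoiak"
Remaining characters: "l"
Concatenate remaining + first: "l" + "pcjoiak" = "lpcjoiak"

lpcjoiak


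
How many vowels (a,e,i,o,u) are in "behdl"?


Input: behdl
Checking each character:
  'b' at position 0: consonant
  'e' at position 1: vowel (running total: 1)
  'h' at position 2: consonant
  'd' at position 3: consonant
  'l' at position 4: consonant
Total vowels: 1

1


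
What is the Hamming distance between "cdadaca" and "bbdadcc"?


Comparing "cdadaca" and "bbdadcc" position by position:
  Position 0: 'c' vs 'b' => differ
  Position 1: 'd' vs 'b' => differ
  Position 2: 'a' vs 'd' => differ
  Position 3: 'd' vs 'a' => differ
  Position 4: 'a' vs 'd' => differ
  Position 5: 'c' vs 'c' => same
  Position 6: 'a' vs 'c' => differ
Total differences (Hamming distance): 6

6


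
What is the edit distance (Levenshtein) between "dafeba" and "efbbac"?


Computing edit distance: "dafeba" -> "efbbac"
DP table:
           e    f    b    b    a    c
      0    1    2    3    4    5    6
  d   1    1    2    3    4    5    6
  a   2    2    2    3    4    4    5
  f   3    3    2    3    4    5    5
  e   4    3    3    3    4    5    6
  b   5    4    4    3    3    4    5
  a   6    5    5    4    4    3    4
Edit distance = dp[6][6] = 4

4


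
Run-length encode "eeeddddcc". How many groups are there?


Input: eeeddddcc
Scanning for consecutive runs:
  Group 1: 'e' x 3 (positions 0-2)
  Group 2: 'd' x 4 (positions 3-6)
  Group 3: 'c' x 2 (positions 7-8)
Total groups: 3

3


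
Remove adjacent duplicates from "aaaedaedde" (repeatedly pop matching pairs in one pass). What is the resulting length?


Input: aaaedaedde
Stack-based adjacent duplicate removal:
  Read 'a': push. Stack: a
  Read 'a': matches stack top 'a' => pop. Stack: (empty)
  Read 'a': push. Stack: a
  Read 'e': push. Stack: ae
  Read 'd': push. Stack: aed
  Read 'a': push. Stack: aeda
  Read 'e': push. Stack: aedae
  Read 'd': push. Stack: aedaed
  Read 'd': matches stack top 'd' => pop. Stack: aedae
  Read 'e': matches stack top 'e' => pop. Stack: aeda
Final stack: "aeda" (length 4)

4


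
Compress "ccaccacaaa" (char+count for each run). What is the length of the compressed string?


Input: ccaccacaaa
Runs:
  'c' x 2 => "c2"
  'a' x 1 => "a1"
  'c' x 2 => "c2"
  'a' x 1 => "a1"
  'c' x 1 => "c1"
  'a' x 3 => "a3"
Compressed: "c2a1c2a1c1a3"
Compressed length: 12

12


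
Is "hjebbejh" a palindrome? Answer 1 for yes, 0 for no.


Input: hjebbejh
Reversed: hjebbejh
  Compare pos 0 ('h') with pos 7 ('h'): match
  Compare pos 1 ('j') with pos 6 ('j'): match
  Compare pos 2 ('e') with pos 5 ('e'): match
  Compare pos 3 ('b') with pos 4 ('b'): match
Result: palindrome

1


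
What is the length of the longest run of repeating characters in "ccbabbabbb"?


Input: "ccbabbabbb"
Scanning for longest run:
  Position 1 ('c'): continues run of 'c', length=2
  Position 2 ('b'): new char, reset run to 1
  Position 3 ('a'): new char, reset run to 1
  Position 4 ('b'): new char, reset run to 1
  Position 5 ('b'): continues run of 'b', length=2
  Position 6 ('a'): new char, reset run to 1
  Position 7 ('b'): new char, reset run to 1
  Position 8 ('b'): continues run of 'b', length=2
  Position 9 ('b'): continues run of 'b', length=3
Longest run: 'b' with length 3

3


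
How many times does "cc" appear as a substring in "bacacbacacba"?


Searching for "cc" in "bacacbacacba"
Scanning each position:
  Position 0: "ba" => no
  Position 1: "ac" => no
  Position 2: "ca" => no
  Position 3: "ac" => no
  Position 4: "cb" => no
  Position 5: "ba" => no
  Position 6: "ac" => no
  Position 7: "ca" => no
  Position 8: "ac" => no
  Position 9: "cb" => no
  Position 10: "ba" => no
Total occurrences: 0

0


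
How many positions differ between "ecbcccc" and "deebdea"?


Comparing "ecbcccc" and "deebdea" position by position:
  Position 0: 'e' vs 'd' => DIFFER
  Position 1: 'c' vs 'e' => DIFFER
  Position 2: 'b' vs 'e' => DIFFER
  Position 3: 'c' vs 'b' => DIFFER
  Position 4: 'c' vs 'd' => DIFFER
  Position 5: 'c' vs 'e' => DIFFER
  Position 6: 'c' vs 'a' => DIFFER
Positions that differ: 7

7


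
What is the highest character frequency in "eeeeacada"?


Input: eeeeacada
Character counts:
  'a': 3
  'c': 1
  'd': 1
  'e': 4
Maximum frequency: 4

4


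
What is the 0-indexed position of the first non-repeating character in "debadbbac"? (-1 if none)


Input: debadbbac
Character frequencies:
  'a': 2
  'b': 3
  'c': 1
  'd': 2
  'e': 1
Scanning left to right for freq == 1:
  Position 0 ('d'): freq=2, skip
  Position 1 ('e'): unique! => answer = 1

1


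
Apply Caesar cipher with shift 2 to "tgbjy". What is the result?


Caesar cipher: shift "tgbjy" by 2
  't' (pos 19) + 2 = pos 21 = 'v'
  'g' (pos 6) + 2 = pos 8 = 'i'
  'b' (pos 1) + 2 = pos 3 = 'd'
  'j' (pos 9) + 2 = pos 11 = 'l'
  'y' (pos 24) + 2 = pos 0 = 'a'
Result: vidla

vidla


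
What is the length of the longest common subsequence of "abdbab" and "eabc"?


LCS of "abdbab" and "eabc"
DP table:
           e    a    b    c
      0    0    0    0    0
  a   0    0    1    1    1
  b   0    0    1    2    2
  d   0    0    1    2    2
  b   0    0    1    2    2
  a   0    0    1    2    2
  b   0    0    1    2    2
LCS length = dp[6][4] = 2

2


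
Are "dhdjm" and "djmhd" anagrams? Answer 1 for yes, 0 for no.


Strings: "dhdjm", "djmhd"
Sorted first:  ddhjm
Sorted second: ddhjm
Sorted forms match => anagrams

1


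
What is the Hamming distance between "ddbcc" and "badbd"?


Comparing "ddbcc" and "badbd" position by position:
  Position 0: 'd' vs 'b' => differ
  Position 1: 'd' vs 'a' => differ
  Position 2: 'b' vs 'd' => differ
  Position 3: 'c' vs 'b' => differ
  Position 4: 'c' vs 'd' => differ
Total differences (Hamming distance): 5

5


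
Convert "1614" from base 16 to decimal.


Input: "1614" in base 16
Positional expansion:
  Digit '1' (value 1) x 16^3 = 4096
  Digit '6' (value 6) x 16^2 = 1536
  Digit '1' (value 1) x 16^1 = 16
  Digit '4' (value 4) x 16^0 = 4
Sum = 5652

5652


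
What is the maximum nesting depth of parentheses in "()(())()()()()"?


Input: "()(())()()()()"
Tracking depth:
  Position 0 '(': depth becomes 1
  Position 1 ')': depth becomes 0
  Position 2 '(': depth becomes 1
  Position 3 '(': depth becomes 2
  Position 4 ')': depth becomes 1
  Position 5 ')': depth becomes 0
  Position 6 '(': depth becomes 1
  Position 7 ')': depth becomes 0
  Position 8 '(': depth becomes 1
  Position 9 ')': depth becomes 0
  Position 10 '(': depth becomes 1
  Position 11 ')': depth becomes 0
  Position 12 '(': depth becomes 1
  Position 13 ')': depth becomes 0
Maximum depth reached: 2

2
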